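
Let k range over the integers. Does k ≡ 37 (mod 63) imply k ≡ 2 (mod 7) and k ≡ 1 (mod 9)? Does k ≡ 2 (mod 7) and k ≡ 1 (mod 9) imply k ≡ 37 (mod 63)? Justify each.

[⇒] Suppose k ≡ 37 (mod 63); write k = 63j + 37. Since 7 ∣ 63, reducing mod 7 gives k ≡ 37 ≡ 2 (mod 7); since 9 ∣ 63, reducing mod 9 gives k ≡ 37 ≡ 1 (mod 9).

[⇐] Conversely, if k ≡ 2 (mod 7) and k ≡ 1 (mod 9), then by the Chinese remainder theorem k ≡ 37 (mod 63). This is exactly k ≡ 37 (mod 63).

Equivalent; both directions hold.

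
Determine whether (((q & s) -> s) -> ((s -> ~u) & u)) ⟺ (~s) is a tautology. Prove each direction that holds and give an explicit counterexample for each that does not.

Only the forward direction holds.

[⇒] Assume the antecedent. If u is true, the antecedent forces (u = T, s = F, q = F) or (u = T, s = F, q = T), and ~s holds there. If u is false, the antecedent cannot hold. Either way ~s holds.

[⇐] This fails. Under u = F, s = F, q = F, the left side is false but the right side is true.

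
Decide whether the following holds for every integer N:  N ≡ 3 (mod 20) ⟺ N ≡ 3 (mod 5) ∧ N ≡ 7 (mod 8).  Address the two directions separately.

Only the converse holds.

Forward direction. This fails: N = 3 gives 3 ≡ 3 (mod 20) but 3 ≡ 3 (mod 8), so the conjunction on the right does not hold.

Converse. If N ≡ 3 (mod 5) and N ≡ 7 (mod 8), then by the Chinese remainder theorem N ≡ 23 (mod 40). Since 23 ≡ 3 (mod 20) and 20 ∣ 40, we get N ≡ 3 (mod 20).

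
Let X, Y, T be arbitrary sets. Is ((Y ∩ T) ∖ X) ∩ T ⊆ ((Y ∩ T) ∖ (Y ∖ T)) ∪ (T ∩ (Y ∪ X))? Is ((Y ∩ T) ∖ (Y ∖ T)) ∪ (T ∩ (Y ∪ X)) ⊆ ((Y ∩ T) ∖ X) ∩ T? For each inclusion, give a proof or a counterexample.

(⟹) Let x ∈ ((Y ∩ T) ∖ X) ∩ T. Then x ∈ Y ∩ T and x ∉ X, from which x ∈ ((Y ∩ T) ∖ (Y ∖ T)) ∪ (T ∩ (Y ∪ X)).

(⟸) This inclusion fails. Take X = {1}, Y = ∅, T = {1}; then 1 ∈ ((Y ∩ T) ∖ (Y ∖ T)) ∪ (T ∩ (Y ∪ X)) but 1 ∉ ((Y ∩ T) ∖ X) ∩ T.

The sets are not equal: only the forward inclusion holds.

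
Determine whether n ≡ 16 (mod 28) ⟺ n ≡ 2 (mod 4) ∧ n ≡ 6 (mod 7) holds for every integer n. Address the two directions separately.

Neither direction holds.

(→) This fails: n = 16 gives 16 ≡ 16 (mod 28) but 16 ≡ 0 (mod 4), so the conjunction on the right does not hold.

(←) This fails: n = 6 satisfies both congruences on the right (6 ≡ 2 mod 4 and 6 ≡ 6 mod 7) yet 6 ≡ 6 (mod 28), not 16.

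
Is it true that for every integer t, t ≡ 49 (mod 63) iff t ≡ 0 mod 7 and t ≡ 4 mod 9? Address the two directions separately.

(⟹) Suppose t ≡ 49 (mod 63); write t = 63j + 49. Since 7 ∣ 63, reducing mod 7 gives t ≡ 49 ≡ 0 (mod 7); since 9 ∣ 63, reducing mod 9 gives t ≡ 49 ≡ 4 (mod 9).

(⟸) Conversely, if t ≡ 0 (mod 7) and t ≡ 4 (mod 9), then by the Chinese remainder theorem t ≡ 49 (mod 63). This is exactly t ≡ 49 (mod 63).

Both directions hold; the statement is true.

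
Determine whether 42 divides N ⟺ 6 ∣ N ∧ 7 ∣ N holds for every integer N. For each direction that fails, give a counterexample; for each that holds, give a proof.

(⇒) If 42 ∣ N, write N = 42q. Since 42 = 7·6, N = 6·(7q), so 6 ∣ N; and since 42 = 6·7, N = 7·(6q), so 7 ∣ N.

(⇐) Suppose 6 ∣ N and 7 ∣ N. Any common multiple of 6 and 7 is a multiple of their lcm; here gcd(6, 7) = 1, so lcm(6, 7) = 6·7 = 42, so 42 ∣ N.

Both implications hold.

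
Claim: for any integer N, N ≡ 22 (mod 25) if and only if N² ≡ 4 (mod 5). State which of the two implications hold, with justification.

Only the forward direction holds.

(→) Suppose N ≡ 22 (mod 25). Then N² ≡ 22² = 484 (mod 25), and since 5 ∣ 25, also N² ≡ 4 (mod 5).

(←) This fails: take N = 2. Then 2² = 4 ≡ 4 (mod 5), yet 2 ≡ 2 (mod 25), not 22.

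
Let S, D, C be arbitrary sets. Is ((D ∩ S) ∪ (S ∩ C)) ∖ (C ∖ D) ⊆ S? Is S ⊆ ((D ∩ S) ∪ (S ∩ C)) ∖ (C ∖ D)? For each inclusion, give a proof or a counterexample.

(⟹) Let x ∈ ((D ∩ S) ∪ (S ∩ C)) ∖ (C ∖ D). Then either x ∈ S ∩ D and x ∉ C; or x ∈ S ∩ D ∩ C. In each case x ∈ S, so ((D ∩ S) ∪ (S ∩ C)) ∖ (C ∖ D) ⊆ S.

(⟸) This inclusion fails. Take S = {1}, D = ∅, C = ∅; then 1 ∈ S but 1 ∉ ((D ∩ S) ∪ (S ∩ C)) ∖ (C ∖ D).

Only the forward inclusion holds.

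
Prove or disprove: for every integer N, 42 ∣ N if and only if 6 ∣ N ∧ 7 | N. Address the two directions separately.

Forward direction. If 42 ∣ N, write N = 42q. Since 42 = 7·6, N = 6·(7q), so 6 ∣ N; and since 42 = 6·7, N = 7·(6q), so 7 ∣ N.

Converse. Suppose 6 ∣ N and 7 ∣ N. Any common multiple of 6 and 7 is a multiple of their lcm; here gcd(6, 7) = 1, so lcm(6, 7) = 6·7 = 42, so 42 ∣ N.

Equivalent; both directions hold.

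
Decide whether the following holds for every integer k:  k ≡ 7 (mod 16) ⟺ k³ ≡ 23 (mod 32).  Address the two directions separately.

(→) This fails: take k = 23. Then 23 ≡ 7 (mod 16), but 23³ = 12167 ≡ 7 (mod 32), not 23.

(←) Conversely, the residues r modulo 32 with r³ ≡ 23 (mod 32) are exactly {7}, and each is ≡ 7 (mod 16).

Only the converse holds.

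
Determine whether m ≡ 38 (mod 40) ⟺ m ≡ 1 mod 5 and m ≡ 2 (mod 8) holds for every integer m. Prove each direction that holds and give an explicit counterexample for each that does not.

(⟹) This fails: m = 38 gives 38 ≡ 38 (mod 40) but 38 ≡ 3 (mod 5), so the conjunction on the right does not hold.

(⟸) This fails: m = 26 satisfies both congruences on the right (26 ≡ 1 mod 5 and 26 ≡ 2 mod 8) yet 26 ≡ 26 (mod 40), not 38.

(⇒) fails and (⇐) fails.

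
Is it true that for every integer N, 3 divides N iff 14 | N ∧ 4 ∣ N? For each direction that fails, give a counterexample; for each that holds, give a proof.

(⇒) This fails: take N = 3. Certainly 3 ∣ 3, but 14 ∤ 3.

(⇐) This fails: take N = 28. Both 14 ∣ 28 and 4 ∣ 28, yet 28 is not a multiple of 3 (since 28 = 9·3 + 1), so 3 ∤ 28.

Both directions fail.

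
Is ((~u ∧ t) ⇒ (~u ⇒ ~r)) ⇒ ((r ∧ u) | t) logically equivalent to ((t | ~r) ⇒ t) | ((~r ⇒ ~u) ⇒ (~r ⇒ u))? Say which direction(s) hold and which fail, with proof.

Only the forward implication holds.

[⇒] Assume the antecedent. If u is true, the consequent reduces to true regardless of the other variables. If u is false, the antecedent forces (u = F, r = F, t = T) or (u = F, r = T, t = T), and the consequent holds there. Either way the consequent holds.

[⇐] This fails. Under u = T, r = F, t = F, the left side is false but the right side is true.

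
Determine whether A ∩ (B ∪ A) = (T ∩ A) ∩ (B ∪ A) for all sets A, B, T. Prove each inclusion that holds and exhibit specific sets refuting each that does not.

(⟹) This inclusion fails. Take A = {1}, B = ∅, T = ∅; then 1 ∈ A ∩ (B ∪ A) but 1 ∉ (T ∩ A) ∩ (B ∪ A).

(⟸) Let x ∈ (T ∩ A) ∩ (B ∪ A). Then either x ∈ A ∩ T and x ∉ B; or x ∈ A ∩ B ∩ T. In each case x ∈ A ∩ (B ∪ A), so (T ∩ A) ∩ (B ∪ A) ⊆ A ∩ (B ∪ A).

Only the reverse inclusion holds.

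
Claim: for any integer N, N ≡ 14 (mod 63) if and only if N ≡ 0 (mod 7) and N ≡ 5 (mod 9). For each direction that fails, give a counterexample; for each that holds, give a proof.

Both implications hold.

Forward direction. Suppose N ≡ 14 (mod 63); write N = 63j + 14. Since 7 ∣ 63, reducing mod 7 gives N ≡ 14 ≡ 0 (mod 7); since 9 ∣ 63, reducing mod 9 gives N ≡ 14 ≡ 5 (mod 9).

Converse. If N ≡ 0 (mod 7) and N ≡ 5 (mod 9), then by the Chinese remainder theorem N ≡ 14 (mod 63). This is exactly N ≡ 14 (mod 63).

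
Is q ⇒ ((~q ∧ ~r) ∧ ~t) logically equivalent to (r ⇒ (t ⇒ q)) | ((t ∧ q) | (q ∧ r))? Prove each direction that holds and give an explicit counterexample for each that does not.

Neither direction holds.

(⟹) This fails. Under q = F, r = T, t = T, the left side is true but the right side is false.

(⟸) This fails. Under q = T, r = F, t = F, the left side is false but the right side is true.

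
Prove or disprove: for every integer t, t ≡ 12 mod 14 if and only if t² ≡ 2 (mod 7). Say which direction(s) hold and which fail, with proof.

[⇒] This fails: take t = 12. Then 12 ≡ 12 (mod 14), but 12² = 144 ≡ 4 (mod 7), not 2.

[⇐] This fails: take t = 3. Then 3² = 9 ≡ 2 (mod 7), yet 3 ≡ 3 (mod 14), not 12.

(⇒) fails and (⇐) fails.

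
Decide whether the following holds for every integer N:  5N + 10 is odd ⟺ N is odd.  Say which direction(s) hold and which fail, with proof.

Both directions hold; the statement is true.

(←) Suppose N is odd; write N = 2j + 1. Then 5N + 10 = 5·(2j + 1) + 10 = 2·5j + 15, which is odd.

(→) Suppose 5N + 10 is odd. Since 5 is odd, 5N and N have the same parity, so 5N + 10 ≡ N + 10 (mod 2). As 10 is even, 5N + 10 is odd exactly when N is odd. Thus N is odd.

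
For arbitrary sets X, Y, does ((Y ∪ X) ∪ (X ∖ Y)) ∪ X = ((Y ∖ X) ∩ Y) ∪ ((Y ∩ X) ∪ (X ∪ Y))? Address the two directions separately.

Both inclusions hold.

Reverse inclusion. Let x ∈ ((Y ∖ X) ∩ Y) ∪ ((Y ∩ X) ∪ (X ∪ Y)). Then either x ∈ X and x ∉ Y; or x ∈ Y and x ∉ X; or x ∈ X ∩ Y. In each case x ∈ ((Y ∪ X) ∪ (X ∖ Y)) ∪ X, so ((Y ∖ X) ∩ Y) ∪ ((Y ∩ X) ∪ (X ∪ Y)) ⊆ ((Y ∪ X) ∪ (X ∖ Y)) ∪ X.

Forward inclusion. Let x ∈ ((Y ∪ X) ∪ (X ∖ Y)) ∪ X. Then either x ∈ X and x ∉ Y; or x ∈ Y and x ∉ X; or x ∈ X ∩ Y. In each case x ∈ ((Y ∖ X) ∩ Y) ∪ ((Y ∩ X) ∪ (X ∪ Y)), so ((Y ∪ X) ∪ (X ∖ Y)) ∪ X ⊆ ((Y ∖ X) ∩ Y) ∪ ((Y ∩ X) ∪ (X ∪ Y)).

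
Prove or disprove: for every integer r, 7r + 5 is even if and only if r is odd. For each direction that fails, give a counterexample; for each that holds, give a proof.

Forward direction. Suppose 7r + 5 is even. Since 7 is odd, 7r and r have the same parity, so 7r + 5 ≡ r + 5 (mod 2). As 5 is odd, 7r + 5 is even exactly when r is odd. Thus r is odd.

Converse. Suppose r is odd; write r = 2j + 1. Then 7r + 5 = 7·(2j + 1) + 5 = 2·7j + 12, which is even.

Both directions hold; the statement is true.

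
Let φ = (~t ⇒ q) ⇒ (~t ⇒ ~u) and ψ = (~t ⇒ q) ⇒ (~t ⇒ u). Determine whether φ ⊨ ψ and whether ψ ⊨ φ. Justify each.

(→) This fails. Under q = T, u = F, t = F, the left side is true but the right side is false.

(←) This fails. Under q = T, u = T, t = F, the left side is false but the right side is true.

Neither implication holds.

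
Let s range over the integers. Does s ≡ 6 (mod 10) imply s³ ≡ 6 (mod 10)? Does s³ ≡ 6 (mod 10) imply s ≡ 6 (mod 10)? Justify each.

(→) Suppose s ≡ 6 (mod 10). Write s = 10j + 6. Then (10j + 6)³ = 1000j³ + 1800j² + 1080j + 216 = 10(100j³ + 180j² + 108j + 21) + 6, so s³ ≡ 6 (mod 10).

(←) For the converse, argue contrapositively. If s ≢ 6 (mod 10), then s is congruent to one of 0, 1, 2, 3, 4, 5, 7, 8, 9 modulo 10, and these give s³ ≡ 0, 1, 8, 7, 4, 5, 3, 2, 9 respectively — never 6.

The biconditional holds.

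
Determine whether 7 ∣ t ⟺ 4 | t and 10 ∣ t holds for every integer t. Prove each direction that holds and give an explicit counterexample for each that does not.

Neither implication holds.

(⟹) This fails: take t = 7. Certainly 7 ∣ 7, but 4 ∤ 7.

(⟸) This fails: take t = 20. Both 4 ∣ 20 and 10 ∣ 20, yet 20 is not a multiple of 7 (since 20 = 2·7 + 6), so 7 ∤ 20.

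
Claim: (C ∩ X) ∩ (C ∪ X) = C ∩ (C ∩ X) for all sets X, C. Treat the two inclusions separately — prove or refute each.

(⟸) Let x ∈ C ∩ (C ∩ X). Then x ∈ X ∩ C, from which x ∈ (C ∩ X) ∩ (C ∪ X).

(⟹) Let x ∈ (C ∩ X) ∩ (C ∪ X). Then x ∈ X ∩ C, from which x ∈ C ∩ (C ∩ X).

Both inclusions hold; the sets are equal.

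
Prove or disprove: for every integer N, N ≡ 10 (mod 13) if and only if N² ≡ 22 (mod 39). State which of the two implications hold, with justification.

(⟹) This fails: take N = 36. Then 36 ≡ 10 (mod 13), but 36² = 1296 ≡ 9 (mod 39), not 22.

(⟸) This fails: take N = 16. Then 16² = 256 ≡ 22 (mod 39), yet 16 ≡ 3 (mod 13), not 10.

Neither direction holds.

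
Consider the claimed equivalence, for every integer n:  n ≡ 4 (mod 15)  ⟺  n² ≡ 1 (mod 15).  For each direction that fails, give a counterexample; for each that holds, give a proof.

(⟹) Suppose n ≡ 4 (mod 15). Write n = 15j + 4. Then (15j + 4)² = 225j² + 120j + 16 = 15(15j² + 8j + 1) + 1, so n² ≡ 1 (mod 15).

(⟸) This fails: take n = 1. Then 1² = 1 ≡ 1 (mod 15), yet 1 ≡ 1 (mod 15), not 4.

Only the forward implication holds.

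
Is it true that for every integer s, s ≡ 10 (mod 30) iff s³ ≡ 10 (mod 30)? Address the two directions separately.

The biconditional holds.

[⇐] Suppose s³ ≡ 10 (mod 30). The only residue r in {0, …, 29} with r³ ≡ 10 (mod 30) is r = 10, so s ≡ 10 (mod 30).

[⇒] Suppose s ≡ 10 (mod 30). Write s = 30j + 10. Then (30j + 10)³ = 27000j³ + 27000j² + 9000j + 1000 = 30(900j³ + 900j² + 300j + 33) + 10, so s³ ≡ 10 (mod 30).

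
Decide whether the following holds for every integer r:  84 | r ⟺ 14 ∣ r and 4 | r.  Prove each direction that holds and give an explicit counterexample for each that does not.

Not equivalent: only (⇒) holds.

(→) If 84 ∣ r, write r = 84q. Since 84 = 6·14, r = 14·(6q), so 14 ∣ r; and since 84 = 21·4, r = 4·(21q), so 4 ∣ r.

(←) This fails: take r = 28. Both 14 ∣ 28 and 4 ∣ 28, yet 28 is not a multiple of 84 (since 28 = 0·84 + 28), so 84 ∤ 28.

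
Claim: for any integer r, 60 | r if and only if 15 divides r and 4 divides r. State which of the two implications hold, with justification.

Forward direction. If 60 ∣ r, write r = 60q. Since 60 = 4·15, r = 15·(4q), so 15 ∣ r; and since 60 = 15·4, r = 4·(15q), so 4 ∣ r.

Converse. Suppose 15 ∣ r and 4 ∣ r. Any common multiple of 15 and 4 is a multiple of their lcm; here gcd(15, 4) = 1, so lcm(15, 4) = 15·4 = 60, so 60 ∣ r.

Both directions hold; the statement is true.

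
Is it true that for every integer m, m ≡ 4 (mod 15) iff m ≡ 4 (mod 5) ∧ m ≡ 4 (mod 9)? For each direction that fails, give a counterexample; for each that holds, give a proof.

The forward direction fails; the converse holds.

(⇒) This fails: m = 34 gives 34 ≡ 4 (mod 15) but 34 ≡ 7 (mod 9), so the conjunction on the right does not hold.

(⇐) Conversely, if m ≡ 4 (mod 5) and m ≡ 4 (mod 9), then by the Chinese remainder theorem m ≡ 4 (mod 45). Since 4 ≡ 4 (mod 15) and 15 ∣ 45, we get m ≡ 4 (mod 15).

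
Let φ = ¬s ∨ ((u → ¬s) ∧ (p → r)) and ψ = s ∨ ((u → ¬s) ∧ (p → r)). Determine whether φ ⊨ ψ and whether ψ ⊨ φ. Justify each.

(→) This fails. Under s = F, u = F, p = T, r = F, the left side is true but the right side is false.

(←) This fails. Under s = T, u = T, p = F, r = F, the left side is false but the right side is true.

(⇒) fails and (⇐) fails.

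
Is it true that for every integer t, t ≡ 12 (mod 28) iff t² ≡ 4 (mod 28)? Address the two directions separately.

Not equivalent: only (⇒) holds.

(⟸) This fails: take t = 2. Then 2² = 4 ≡ 4 (mod 28), yet 2 ≡ 2 (mod 28), not 12.

(⟹) Suppose t ≡ 12 (mod 28). Write t = 28j + 12. Then (28j + 12)² = 784j² + 672j + 144 = 28(28j² + 24j + 5) + 4, so t² ≡ 4 (mod 28).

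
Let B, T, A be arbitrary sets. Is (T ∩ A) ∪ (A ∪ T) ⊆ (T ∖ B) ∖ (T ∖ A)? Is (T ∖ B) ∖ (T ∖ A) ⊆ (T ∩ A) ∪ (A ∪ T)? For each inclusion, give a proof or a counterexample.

Forward inclusion. This inclusion fails. Take B = ∅, T = {1}, A = ∅; then 1 ∈ (T ∩ A) ∪ (A ∪ T) but 1 ∉ (T ∖ B) ∖ (T ∖ A).

Reverse inclusion. Let x ∈ (T ∖ B) ∖ (T ∖ A). Then x ∈ T ∩ A and x ∉ B, from which x ∈ (T ∩ A) ∪ (A ∪ T).

Only the reverse inclusion holds.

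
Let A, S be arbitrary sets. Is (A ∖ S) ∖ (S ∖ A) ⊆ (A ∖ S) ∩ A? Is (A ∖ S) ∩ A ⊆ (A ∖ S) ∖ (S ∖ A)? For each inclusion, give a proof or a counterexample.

Both inclusions hold; the sets are equal.

(⊆) Let x ∈ (A ∖ S) ∖ (S ∖ A). Then x ∈ A and x ∉ S, from which x ∈ (A ∖ S) ∩ A.

(⊇) Let x ∈ (A ∖ S) ∩ A. Then x ∈ A and x ∉ S, from which x ∈ (A ∖ S) ∖ (S ∖ A).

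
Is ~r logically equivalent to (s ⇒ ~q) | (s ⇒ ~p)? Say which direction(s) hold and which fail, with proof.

Both directions fail.

[⇒] This fails. Under r = F, s = T, p = T, q = T, the left side is true but the right side is false.

[⇐] This fails. Under r = T, s = F, p = F, q = F, the left side is false but the right side is true.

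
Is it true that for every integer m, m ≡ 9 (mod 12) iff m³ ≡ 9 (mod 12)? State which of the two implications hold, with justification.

[⇒] Suppose m ≡ 9 (mod 12). Write m = 12j + 9. Then (12j + 9)³ = 1728j³ + 3888j² + 2916j + 729 = 12(144j³ + 324j² + 243j + 60) + 9, so m³ ≡ 9 (mod 12).

[⇐] For the converse, argue contrapositively. If m ≢ 9 (mod 12), then m is congruent to one of 0, 1, 2, 3, 4, 5, 6, 7, 8, 10, 11 modulo 12, and these give m³ ≡ 0, 1, 8, 3, 4, 5, 0, 7, 8, 4, 11 respectively — never 9.

Both directions hold.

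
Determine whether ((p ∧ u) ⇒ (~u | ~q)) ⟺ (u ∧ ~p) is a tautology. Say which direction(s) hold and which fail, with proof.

[⇐] Assume the antecedent. If p is true, the antecedent cannot hold. If p is false, (p ∧ u) ⇒ (~u | ~q) reduces to true regardless of the other variables. Either way (p ∧ u) ⇒ (~u | ~q) holds.

[⇒] This fails. Under p = F, q = F, u = F, the left side is true but the right side is false.

Only the reverse direction holds.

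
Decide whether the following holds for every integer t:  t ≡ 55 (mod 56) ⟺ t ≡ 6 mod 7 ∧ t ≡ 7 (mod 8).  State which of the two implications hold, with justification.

Equivalent; both directions hold.

(⟹) Suppose t ≡ 55 (mod 56); write t = 56j + 55. Since 7 ∣ 56, reducing mod 7 gives t ≡ 55 ≡ 6 (mod 7); since 8 ∣ 56, reducing mod 8 gives t ≡ 55 ≡ 7 (mod 8).

(⟸) Conversely, if t ≡ 6 (mod 7) and t ≡ 7 (mod 8), then by the Chinese remainder theorem t ≡ 55 (mod 56). This is exactly t ≡ 55 (mod 56).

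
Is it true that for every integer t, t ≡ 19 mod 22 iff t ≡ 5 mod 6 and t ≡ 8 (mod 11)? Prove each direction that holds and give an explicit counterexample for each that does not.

(⇒) This fails: t = 19 gives 19 ≡ 19 (mod 22) but 19 ≡ 1 (mod 6), so the conjunction on the right does not hold.

(⇐) Conversely, if t ≡ 5 (mod 6) and t ≡ 8 (mod 11), then by the Chinese remainder theorem t ≡ 41 (mod 66). Since 41 ≡ 19 (mod 22) and 22 ∣ 66, we get t ≡ 19 (mod 22).

Only the reverse direction holds.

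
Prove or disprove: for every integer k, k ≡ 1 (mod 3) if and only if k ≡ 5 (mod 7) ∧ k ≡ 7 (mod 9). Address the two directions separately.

(⇒) fails; (⇐) holds.

(→) This fails: k = 1 gives 1 ≡ 1 (mod 3) but 1 ≡ 1 (mod 7), so the conjunction on the right does not hold.

(←) Conversely, if k ≡ 5 (mod 7) and k ≡ 7 (mod 9), then by the Chinese remainder theorem k ≡ 61 (mod 63). Since 61 ≡ 1 (mod 3) and 3 ∣ 63, we get k ≡ 1 (mod 3).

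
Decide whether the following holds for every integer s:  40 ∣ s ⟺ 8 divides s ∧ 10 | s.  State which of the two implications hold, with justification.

(⟸) Suppose 8 ∣ s and 10 ∣ s. Any common multiple of 8 and 10 is a multiple of their lcm; here lcm(8, 10) = 8·10/gcd(8, 10) = 80/2 = 40, so 40 ∣ s.

(⟹) If 40 ∣ s, write s = 40q. Since 40 = 5·8, s = 8·(5q), so 8 ∣ s; and since 40 = 4·10, s = 10·(4q), so 10 ∣ s.

Both directions hold; the statement is true.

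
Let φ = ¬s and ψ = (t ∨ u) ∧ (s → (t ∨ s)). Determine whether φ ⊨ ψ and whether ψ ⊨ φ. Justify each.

[⇒] This fails. Under t = F, u = F, s = F, the left side is true but the right side is false.

[⇐] This fails. Under t = T, u = F, s = T, the left side is false but the right side is true.

(⇒) fails and (⇐) fails.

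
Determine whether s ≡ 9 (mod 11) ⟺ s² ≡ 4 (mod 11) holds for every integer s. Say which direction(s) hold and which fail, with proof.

(→) Suppose s ≡ 9 (mod 11). Write s = 11j + 9. Then (11j + 9)² = 121j² + 198j + 81 = 11(11j² + 18j + 7) + 4, so s² ≡ 4 (mod 11).

(←) This fails: take s = 2. Then 2² = 4 ≡ 4 (mod 11), yet 2 ≡ 2 (mod 11), not 9.

Only the forward implication holds.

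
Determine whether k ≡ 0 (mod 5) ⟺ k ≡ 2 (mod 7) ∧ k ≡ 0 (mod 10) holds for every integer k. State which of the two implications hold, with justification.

The forward direction fails; the converse holds.

(⟹) This fails: k = 0 gives 0 ≡ 0 (mod 5) but 0 ≡ 0 (mod 7), so the conjunction on the right does not hold.

(⟸) Conversely, if k ≡ 2 (mod 7) and k ≡ 0 (mod 10), then by the Chinese remainder theorem k ≡ 30 (mod 70). Since 30 ≡ 0 (mod 5) and 5 ∣ 70, we get k ≡ 0 (mod 5).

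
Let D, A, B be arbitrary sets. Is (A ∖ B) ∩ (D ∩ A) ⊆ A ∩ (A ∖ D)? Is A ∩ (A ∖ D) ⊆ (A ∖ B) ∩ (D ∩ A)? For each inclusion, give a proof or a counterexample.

(⊆) fails and (⊇) fails.

Forward inclusion. This inclusion fails. Take D = {1}, A = {1}, B = ∅; then 1 ∈ (A ∖ B) ∩ (D ∩ A) but 1 ∉ A ∩ (A ∖ D).

Reverse inclusion. This inclusion fails. Take D = ∅, A = {1}, B = ∅; then 1 ∈ A ∩ (A ∖ D) but 1 ∉ (A ∖ B) ∩ (D ∩ A).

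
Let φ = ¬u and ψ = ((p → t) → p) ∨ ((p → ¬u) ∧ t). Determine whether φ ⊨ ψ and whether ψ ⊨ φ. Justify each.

Both directions fail.

(⟹) This fails. Under t = F, u = F, p = F, the left side is true but the right side is false.

(⟸) This fails. Under t = T, u = T, p = F, the left side is false but the right side is true.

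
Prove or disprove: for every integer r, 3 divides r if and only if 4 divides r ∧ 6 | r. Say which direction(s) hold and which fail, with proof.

(←) Suppose 4 ∣ r and 6 ∣ r. Any common multiple of 4 and 6 is a multiple of their lcm; here lcm(4, 6) = 4·6/gcd(4, 6) = 24/2 = 12, so 12 ∣ r. Since 3 ∣ 12, it follows that 3 ∣ r.

(→) This fails: take r = 3. Certainly 3 ∣ 3, but 4 ∤ 3.

(⇒) fails; (⇐) holds.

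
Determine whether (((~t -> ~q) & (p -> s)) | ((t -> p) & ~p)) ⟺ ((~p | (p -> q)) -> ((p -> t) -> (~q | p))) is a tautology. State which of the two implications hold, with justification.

(→) This fails. Under t = F, s = F, q = T, p = F, the left side is true but the right side is false.

(←) This fails. Under t = F, s = F, q = F, p = T, the left side is false but the right side is true.

Neither implication holds.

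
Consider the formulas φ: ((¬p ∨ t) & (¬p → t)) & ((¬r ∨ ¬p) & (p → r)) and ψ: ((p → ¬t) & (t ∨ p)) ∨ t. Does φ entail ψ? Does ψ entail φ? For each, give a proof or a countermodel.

(⟹) Assume the antecedent. If r is true, the antecedent forces (r = T, p = F, t = T), and ((p → ¬t) & (t ∨ p)) ∨ t holds there. If r is false, the antecedent forces (r = F, p = F, t = T), and ((p → ¬t) & (t ∨ p)) ∨ t holds there. Either way ((p → ¬t) & (t ∨ p)) ∨ t holds.

(⟸) This fails. Under r = F, p = T, t = F, the left side is false but the right side is true.

The forward direction holds; the converse fails.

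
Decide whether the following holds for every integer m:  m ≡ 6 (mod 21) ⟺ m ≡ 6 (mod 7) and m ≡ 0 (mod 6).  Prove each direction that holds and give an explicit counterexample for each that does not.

Only the converse holds.

[⇒] This fails: m = 27 gives 27 ≡ 6 (mod 21) but 27 ≡ 3 (mod 6), so the conjunction on the right does not hold.

[⇐] Conversely, if m ≡ 6 (mod 7) and m ≡ 0 (mod 6), then by the Chinese remainder theorem m ≡ 6 (mod 42). Since 6 ≡ 6 (mod 21) and 21 ∣ 42, we get m ≡ 6 (mod 21).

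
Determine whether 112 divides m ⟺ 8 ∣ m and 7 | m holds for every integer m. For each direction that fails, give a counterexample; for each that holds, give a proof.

Forward direction. If 112 ∣ m, write m = 112q. Since 112 = 14·8, m = 8·(14q), so 8 ∣ m; and since 112 = 16·7, m = 7·(16q), so 7 ∣ m.

Converse. This fails: take m = 56. Both 8 ∣ 56 and 7 ∣ 56, yet 56 is not a multiple of 112 (since 56 = 0·112 + 56), so 112 ∤ 56.

(⇒) holds; (⇐) fails.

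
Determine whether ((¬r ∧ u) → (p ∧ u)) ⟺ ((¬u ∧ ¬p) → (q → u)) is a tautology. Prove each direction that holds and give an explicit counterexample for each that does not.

[⇒] This fails. Under u = F, r = F, p = F, q = T, the left side is true but the right side is false.

[⇐] This fails. Under u = T, r = F, p = F, q = F, the left side is false but the right side is true.

Neither implication holds.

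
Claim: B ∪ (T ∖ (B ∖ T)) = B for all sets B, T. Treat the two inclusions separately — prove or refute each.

(⟸) Let x ∈ B. Then either x ∈ B and x ∉ T; or x ∈ B ∩ T. In each case x ∈ B ∪ (T ∖ (B ∖ T)), so B ⊆ B ∪ (T ∖ (B ∖ T)).

(⟹) This inclusion fails. Take B = ∅, T = {1}; then 1 ∈ B ∪ (T ∖ (B ∖ T)) but 1 ∉ B.

The sets are not equal: only the reverse inclusion holds.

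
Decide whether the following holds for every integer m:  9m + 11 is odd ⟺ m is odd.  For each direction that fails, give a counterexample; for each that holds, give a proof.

(→) This fails: m = 6 gives 9m + 11 = 65, which is odd, but 6 is even, not odd.

(←) This also fails: m = 5 is odd, but 9m + 11 = 56 is even, not odd.

(⇒) fails and (⇐) fails.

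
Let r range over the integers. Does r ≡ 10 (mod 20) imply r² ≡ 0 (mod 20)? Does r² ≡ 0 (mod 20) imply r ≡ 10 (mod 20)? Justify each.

The forward direction holds; the converse fails.

(⟹) Suppose r ≡ 10 (mod 20). Write r = 20j + 10. Then (20j + 10)² = 400j² + 400j + 100 = 20(20j² + 20j + 5) + 0, so r² ≡ 0 (mod 20).

(⟸) This fails: take r = 0. Then 0² = 0 ≡ 0 (mod 20), yet 0 ≡ 0 (mod 20), not 10.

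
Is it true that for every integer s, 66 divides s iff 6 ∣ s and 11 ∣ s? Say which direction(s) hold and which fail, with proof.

(→) If 66 ∣ s, write s = 66q. Since 66 = 11·6, s = 6·(11q), so 6 ∣ s; and since 66 = 6·11, s = 11·(6q), so 11 ∣ s.

(←) Suppose 6 ∣ s and 11 ∣ s. Any common multiple of 6 and 11 is a multiple of their lcm; here gcd(6, 11) = 1, so lcm(6, 11) = 6·11 = 66, so 66 ∣ s.

The biconditional holds.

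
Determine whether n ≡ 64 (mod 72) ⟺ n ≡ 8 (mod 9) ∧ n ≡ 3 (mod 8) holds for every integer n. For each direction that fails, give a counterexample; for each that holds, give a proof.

Both directions fail.

(→) This fails: n = 64 gives 64 ≡ 64 (mod 72) but 64 ≡ 1 (mod 9), so the conjunction on the right does not hold.

(←) This fails: n = 35 satisfies both congruences on the right (35 ≡ 8 mod 9 and 35 ≡ 3 mod 8) yet 35 ≡ 35 (mod 72), not 64.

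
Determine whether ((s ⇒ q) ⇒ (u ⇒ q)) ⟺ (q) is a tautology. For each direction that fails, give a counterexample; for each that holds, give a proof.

[⇒] This fails. Under u = F, q = F, s = F, the left side is true but the right side is false.

[⇐] Assume the antecedent. If u is true, the antecedent forces (u = T, q = T, s = F) or (u = T, q = T, s = T), and (s ⇒ q) ⇒ (u ⇒ q) holds there. If u is false, (s ⇒ q) ⇒ (u ⇒ q) reduces to true regardless of the other variables. Either way (s ⇒ q) ⇒ (u ⇒ q) holds.

Only the reverse direction holds.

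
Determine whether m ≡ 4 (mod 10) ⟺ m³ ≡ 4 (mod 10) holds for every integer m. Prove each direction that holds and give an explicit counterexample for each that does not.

Both directions hold.

(→) Suppose m ≡ 4 (mod 10). Write m = 10j + 4. Then (10j + 4)³ = 1000j³ + 1200j² + 480j + 64 = 10(100j³ + 120j² + 48j + 6) + 4, so m³ ≡ 4 (mod 10).

(←) For the converse, argue contrapositively. If m ≢ 4 (mod 10), then m is congruent to one of 0, 1, 2, 3, 5, 6, 7, 8, 9 modulo 10, and these give m³ ≡ 0, 1, 8, 7, 5, 6, 3, 2, 9 respectively — never 4.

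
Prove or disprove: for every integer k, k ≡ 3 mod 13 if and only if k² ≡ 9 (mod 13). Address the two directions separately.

(⇒) holds; (⇐) fails.

[⇒] Suppose k ≡ 3 mod 13. Write k = 13j + 3. Then (13j + 3)² = 169j² + 78j + 9 = 13(13j² + 6j) + 9, so k² ≡ 9 (mod 13).

[⇐] This fails: take k = 10. Then 10² = 100 ≡ 9 (mod 13), yet 10 ≡ 10 (mod 13), not 3.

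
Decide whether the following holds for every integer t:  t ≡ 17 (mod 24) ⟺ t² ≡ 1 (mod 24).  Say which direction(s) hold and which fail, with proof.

Converse. This fails: take t = 1. Then 1² = 1 ≡ 1 (mod 24), yet 1 ≡ 1 (mod 24), not 17.

Forward direction. Suppose t ≡ 17 (mod 24). Write t = 24j + 17. Then (24j + 17)² = 576j² + 816j + 289 = 24(24j² + 34j + 12) + 1, so t² ≡ 1 (mod 24).

The forward direction holds; the converse fails.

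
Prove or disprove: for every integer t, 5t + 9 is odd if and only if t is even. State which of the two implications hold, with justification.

Forward direction. Suppose 5t + 9 is odd. Since 5 is odd, 5t and t have the same parity, so 5t + 9 ≡ t + 9 (mod 2). As 9 is odd, 5t + 9 is odd exactly when t is even. Thus t is even.

Converse. Suppose t is even; write t = 2j. Then 5t + 9 = 5·(2j) + 9 = 2·5j + 9, which is odd.

The biconditional holds.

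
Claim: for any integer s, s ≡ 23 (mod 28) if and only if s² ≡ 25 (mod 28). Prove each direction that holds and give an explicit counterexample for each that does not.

Not equivalent: only (⇒) holds.

Forward direction. Suppose s ≡ 23 (mod 28). Write s = 28j + 23. Then (28j + 23)² = 784j² + 1288j + 529 = 28(28j² + 46j + 18) + 25, so s² ≡ 25 (mod 28).

Converse. This fails: take s = 5. Then 5² = 25 ≡ 25 (mod 28), yet 5 ≡ 5 (mod 28), not 23.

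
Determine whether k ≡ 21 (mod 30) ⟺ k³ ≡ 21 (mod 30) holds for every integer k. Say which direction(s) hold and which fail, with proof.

(⟹) Suppose k ≡ 21 (mod 30). Write k = 30j + 21. Then (30j + 21)³ = 27000j³ + 56700j² + 39690j + 9261 = 30(900j³ + 1890j² + 1323j + 308) + 21, so k³ ≡ 21 (mod 30).

(⟸) Conversely, suppose k³ ≡ 21 (mod 30). The only residue r in {0, …, 29} with r³ ≡ 21 (mod 30) is r = 21, so k ≡ 21 (mod 30).

Both implications hold.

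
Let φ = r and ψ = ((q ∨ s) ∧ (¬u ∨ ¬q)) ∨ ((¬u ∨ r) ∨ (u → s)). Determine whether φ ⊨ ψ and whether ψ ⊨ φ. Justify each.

Only the forward direction holds.

(⟹) Assume the antecedent. If r is true, the consequent reduces to true regardless of the other variables. If r is false, the antecedent cannot hold. Either way the consequent holds.

(⟸) This fails. Under u = F, r = F, s = F, q = F, the left side is false but the right side is true.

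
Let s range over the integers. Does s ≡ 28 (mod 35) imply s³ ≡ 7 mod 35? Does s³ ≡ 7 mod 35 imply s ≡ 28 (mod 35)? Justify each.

[⇐] Suppose s³ ≡ 7 (mod 35). The only residue r in {0, …, 34} with r³ ≡ 7 (mod 35) is r = 28, so s ≡ 28 (mod 35).

[⇒] Suppose s ≡ 28 (mod 35). Write s = 35j + 28. Then (35j + 28)³ = 42875j³ + 102900j² + 82320j + 21952 = 35(1225j³ + 2940j² + 2352j + 627) + 7, so s³ ≡ 7 (mod 35).

Both directions hold.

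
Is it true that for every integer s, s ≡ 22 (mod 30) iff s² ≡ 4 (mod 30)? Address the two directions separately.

Forward direction. Suppose s ≡ 22 (mod 30). Write s = 30j + 22. Then (30j + 22)² = 900j² + 1320j + 484 = 30(30j² + 44j + 16) + 4, so s² ≡ 4 (mod 30).

Converse. This fails: take s = 2. Then 2² = 4 ≡ 4 (mod 30), yet 2 ≡ 2 (mod 30), not 22.

Only the forward direction holds.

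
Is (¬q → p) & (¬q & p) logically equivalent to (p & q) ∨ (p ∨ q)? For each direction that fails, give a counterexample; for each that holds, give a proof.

(⇐) This fails. Under p = F, q = T, the left side is false but the right side is true.

(⇒) Assume the antecedent. If p is true, (p & q) ∨ (p ∨ q) reduces to true regardless of the other variables. If p is false, the antecedent cannot hold. Either way (p & q) ∨ (p ∨ q) holds.

Not equivalent: only (⇒) holds.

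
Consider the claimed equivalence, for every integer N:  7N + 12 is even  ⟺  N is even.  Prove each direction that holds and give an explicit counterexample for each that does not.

Both directions hold; the statement is true.

(⇐) Suppose N is even; write N = 2j. Then 7N + 12 = 7·(2j) + 12 = 2·7j + 12, which is even.

(⇒) Suppose 7N + 12 is even. Since 7 is odd, 7N and N have the same parity, so 7N + 12 ≡ N + 12 (mod 2). As 12 is even, 7N + 12 is even exactly when N is even. Thus N is even.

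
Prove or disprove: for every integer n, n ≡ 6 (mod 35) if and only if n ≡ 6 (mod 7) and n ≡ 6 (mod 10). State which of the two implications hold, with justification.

[⇒] This fails: n = 41 gives 41 ≡ 6 (mod 35) but 41 ≡ 1 (mod 10), so the conjunction on the right does not hold.

[⇐] Conversely, if n ≡ 6 (mod 7) and n ≡ 6 (mod 10), then by the Chinese remainder theorem n ≡ 6 (mod 70). Since 6 ≡ 6 (mod 35) and 35 ∣ 70, we get n ≡ 6 (mod 35).

Only the converse holds.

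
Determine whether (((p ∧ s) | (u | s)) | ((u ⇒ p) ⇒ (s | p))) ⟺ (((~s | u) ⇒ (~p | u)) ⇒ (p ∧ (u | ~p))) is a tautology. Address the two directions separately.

The forward direction fails; the converse holds.

(→) This fails. Under u = T, p = F, s = F, the left side is true but the right side is false.

(←) Assume the antecedent. If u is true, the consequent reduces to true regardless of the other variables. If u is false, the antecedent forces (u = F, p = T, s = F), and the consequent holds there. Either way the consequent holds.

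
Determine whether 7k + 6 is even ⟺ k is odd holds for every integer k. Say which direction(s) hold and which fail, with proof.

(→) This fails: k = 0 gives 7k + 6 = 6, which is even, but 0 is even, not odd.

(←) This also fails: k = 1 is odd, but 7k + 6 = 13 is odd, not even.

(⇒) fails and (⇐) fails.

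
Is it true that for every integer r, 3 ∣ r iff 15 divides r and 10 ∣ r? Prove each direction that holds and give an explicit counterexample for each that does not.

(⇒) fails; (⇐) holds.

(⟹) This fails: take r = 3. Certainly 3 ∣ 3, but 15 ∤ 3.

(⟸) Suppose 15 ∣ r and 10 ∣ r. Any common multiple of 15 and 10 is a multiple of their lcm; here lcm(15, 10) = 15·10/gcd(15, 10) = 150/5 = 30, so 30 ∣ r. Since 3 ∣ 30, it follows that 3 ∣ r.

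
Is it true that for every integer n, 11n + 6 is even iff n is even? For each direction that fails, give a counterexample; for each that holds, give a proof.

Both implications hold.

Forward direction. Suppose 11n + 6 is even. Since 11 is odd, 11n and n have the same parity, so 11n + 6 ≡ n + 6 (mod 2). As 6 is even, 11n + 6 is even exactly when n is even. Thus n is even.

Converse. Suppose n is even; write n = 2j. Then 11n + 6 = 11·(2j) + 6 = 2·11j + 6, which is even.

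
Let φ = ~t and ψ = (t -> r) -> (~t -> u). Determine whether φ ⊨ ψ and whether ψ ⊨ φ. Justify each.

Forward direction. This fails. Under t = F, r = F, u = F, the left side is true but the right side is false.

Converse. This fails. Under t = T, r = F, u = F, the left side is false but the right side is true.

Neither direction holds.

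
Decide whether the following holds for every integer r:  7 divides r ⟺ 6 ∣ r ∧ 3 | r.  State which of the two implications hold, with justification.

(⇒) This fails: take r = 7. Certainly 7 ∣ 7, but 6 ∤ 7.

(⇐) This fails: take r = 6. Both 6 ∣ 6 and 3 ∣ 6, yet 6 is not a multiple of 7 (since 6 = 0·7 + 6), so 7 ∤ 6.

(⇒) fails and (⇐) fails.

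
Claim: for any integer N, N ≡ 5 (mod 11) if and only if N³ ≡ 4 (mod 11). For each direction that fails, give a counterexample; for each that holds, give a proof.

The biconditional holds.

[⇒] Suppose N ≡ 5 (mod 11). Write N = 11j + 5. Then (11j + 5)³ = 1331j³ + 1815j² + 825j + 125 = 11(121j³ + 165j² + 75j + 11) + 4, so N³ ≡ 4 (mod 11).

[⇐] For the converse, argue contrapositively. If N ≢ 5 (mod 11), then N is congruent to one of 0, 1, 2, 3, 4, 6, 7, 8, 9, 10 modulo 11, and these give N³ ≡ 0, 1, 8, 5, 9, 7, 2, 6, 3, 10 respectively — never 4.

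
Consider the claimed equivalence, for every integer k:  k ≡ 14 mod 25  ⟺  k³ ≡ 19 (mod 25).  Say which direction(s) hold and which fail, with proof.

(⟹) Suppose k ≡ 14 mod 25. Write k = 25j + 14. Then (25j + 14)³ = 15625j³ + 26250j² + 14700j + 2744 = 25(625j³ + 1050j² + 588j + 109) + 19, so k³ ≡ 19 (mod 25).

(⟸) Conversely, suppose k³ ≡ 19 (mod 25). The only residue r in {0, …, 24} with r³ ≡ 19 (mod 25) is r = 14, so k ≡ 14 (mod 25).

Both directions hold.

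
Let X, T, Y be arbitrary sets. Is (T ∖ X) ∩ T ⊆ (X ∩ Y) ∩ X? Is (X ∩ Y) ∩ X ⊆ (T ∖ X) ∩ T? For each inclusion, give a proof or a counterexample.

Both inclusions fail.

(⟹) This inclusion fails. Take X = ∅, T = {1}, Y = ∅; then 1 ∈ (T ∖ X) ∩ T but 1 ∉ (X ∩ Y) ∩ X.

(⟸) This inclusion fails. Take X = {1}, T = ∅, Y = {1}; then 1 ∈ (X ∩ Y) ∩ X but 1 ∉ (T ∖ X) ∩ T.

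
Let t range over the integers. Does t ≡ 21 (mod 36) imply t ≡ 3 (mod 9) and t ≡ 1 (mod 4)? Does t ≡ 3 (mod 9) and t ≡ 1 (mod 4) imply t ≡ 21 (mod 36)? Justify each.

Both directions hold; the statement is true.

(⇒) Suppose t ≡ 21 (mod 36); write t = 36j + 21. Since 9 ∣ 36, reducing mod 9 gives t ≡ 21 ≡ 3 (mod 9); since 4 ∣ 36, reducing mod 4 gives t ≡ 21 ≡ 1 (mod 4).

(⇐) Conversely, if t ≡ 3 (mod 9) and t ≡ 1 (mod 4), then by the Chinese remainder theorem t ≡ 21 (mod 36). This is exactly t ≡ 21 (mod 36).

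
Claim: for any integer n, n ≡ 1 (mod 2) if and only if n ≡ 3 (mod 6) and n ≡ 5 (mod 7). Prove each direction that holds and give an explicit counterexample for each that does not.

The forward direction fails; the converse holds.

(→) This fails: n = 1 gives 1 ≡ 1 (mod 2) but 1 ≡ 1 (mod 6), so the conjunction on the right does not hold.

(←) Conversely, if n ≡ 3 (mod 6) and n ≡ 5 (mod 7), then by the Chinese remainder theorem n ≡ 33 (mod 42). Since 33 ≡ 1 (mod 2) and 2 ∣ 42, we get n ≡ 1 (mod 2).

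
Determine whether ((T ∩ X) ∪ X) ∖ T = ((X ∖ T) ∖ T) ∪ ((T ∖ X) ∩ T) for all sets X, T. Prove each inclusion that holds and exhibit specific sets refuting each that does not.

Forward inclusion. Let x ∈ ((T ∩ X) ∪ X) ∖ T. Then x ∈ X and x ∉ T, from which x ∈ ((X ∖ T) ∖ T) ∪ ((T ∖ X) ∩ T).

Reverse inclusion. This inclusion fails. Take X = ∅, T = {1}; then 1 ∈ ((X ∖ T) ∖ T) ∪ ((T ∖ X) ∩ T) but 1 ∉ ((T ∩ X) ∪ X) ∖ T.

(⊆) holds; (⊇) fails.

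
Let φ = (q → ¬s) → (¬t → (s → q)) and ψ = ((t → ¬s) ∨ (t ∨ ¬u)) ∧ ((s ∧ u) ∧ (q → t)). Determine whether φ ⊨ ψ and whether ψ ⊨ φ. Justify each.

[⇒] This fails. Under q = F, s = F, u = F, t = F, the left side is true but the right side is false.

[⇐] This fails. Under q = F, s = T, u = T, t = F, the left side is false but the right side is true.

Neither direction holds.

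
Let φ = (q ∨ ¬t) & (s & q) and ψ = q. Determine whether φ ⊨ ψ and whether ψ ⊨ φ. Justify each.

Only the forward direction holds.

[⇒] Assume the antecedent. If q is true, q reduces to true regardless of the other variables. If q is false, the antecedent cannot hold. Either way q holds.

[⇐] This fails. Under q = T, s = F, t = F, the left side is false but the right side is true.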